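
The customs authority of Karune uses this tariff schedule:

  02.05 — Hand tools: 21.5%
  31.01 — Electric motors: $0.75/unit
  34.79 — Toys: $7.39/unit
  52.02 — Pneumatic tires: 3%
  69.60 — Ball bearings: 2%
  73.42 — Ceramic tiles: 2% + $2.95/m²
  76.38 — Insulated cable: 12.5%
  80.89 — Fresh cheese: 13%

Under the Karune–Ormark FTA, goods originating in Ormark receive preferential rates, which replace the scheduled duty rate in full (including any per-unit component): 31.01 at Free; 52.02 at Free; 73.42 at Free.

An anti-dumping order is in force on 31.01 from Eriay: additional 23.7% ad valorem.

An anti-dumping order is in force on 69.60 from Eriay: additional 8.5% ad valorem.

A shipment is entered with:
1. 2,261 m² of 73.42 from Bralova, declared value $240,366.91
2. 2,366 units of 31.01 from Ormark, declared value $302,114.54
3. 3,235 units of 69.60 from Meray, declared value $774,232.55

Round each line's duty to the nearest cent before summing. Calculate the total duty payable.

$26,961.94

Line 1 (73.42, Bralova, 2,261 m², $240,366.91):
Base rate for 73.42 is 2% + $2.95/m².
73.42 has an FTA preferential rate, but origin Bralova is not Ormark; base rate stands.
Duty = $240,366.91 × 2% + 2,261 × $2.95 = $11,477.29.
Line 2 (31.01, Ormark, 2,366 units, $302,114.54):
Base rate for 31.01 is $0.75/unit.
Origin Ormark qualifies under the Karune–Ormark agreement and 31.01 is covered: preferential rate Free applies instead.
The additional-duty order on 31.01 targets Eriay, not Ormark; it does not apply.
Duty = $302,114.54 × 0% = $0.00.
Line 3 (69.60, Meray, 3,235 units, $774,232.55):
Base rate for 69.60 is 2%.
The additional-duty order on 69.60 targets Eriay, not Meray; it does not apply.
Duty = $774,232.55 × 2% = $15,484.65.
Total = $11,477.29 + $0.00 + $15,484.65 = $26,961.94.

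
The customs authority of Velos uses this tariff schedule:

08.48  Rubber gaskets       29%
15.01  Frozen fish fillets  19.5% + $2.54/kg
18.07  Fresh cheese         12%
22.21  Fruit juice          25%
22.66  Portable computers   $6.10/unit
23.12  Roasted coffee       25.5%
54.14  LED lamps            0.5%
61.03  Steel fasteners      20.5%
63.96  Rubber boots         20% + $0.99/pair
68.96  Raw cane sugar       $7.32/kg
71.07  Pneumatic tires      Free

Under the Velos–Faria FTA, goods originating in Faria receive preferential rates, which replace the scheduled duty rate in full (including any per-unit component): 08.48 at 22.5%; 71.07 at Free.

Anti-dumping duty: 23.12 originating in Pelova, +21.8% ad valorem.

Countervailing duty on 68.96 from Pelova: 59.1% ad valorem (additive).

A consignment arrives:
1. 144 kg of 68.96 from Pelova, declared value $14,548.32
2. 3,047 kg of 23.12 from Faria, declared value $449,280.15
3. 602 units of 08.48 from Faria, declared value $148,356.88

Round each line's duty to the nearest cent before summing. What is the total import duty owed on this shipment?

Line 1 (68.96, Pelova, 144 kg, $14,548.32):
Base rate for 68.96 is $7.32/kg.
Additional duty on 68.96 from Pelova: +59.1% ad valorem. Applied ad valorem rate = 59.1%.
Duty = $14,548.32 × 59.1% + 144 × $7.32 = $9,652.14.
Line 2 (23.12, Faria, 3,047 kg, $449,280.15):
Base rate for 23.12 is 25.5%.
Origin Faria is the FTA partner but 23.12 is not on the preference list; base rate stands.
The additional-duty order on 23.12 targets Pelova, not Faria; it does not apply.
Duty = $449,280.15 × 25.5% = $114,566.44.
Line 3 (08.48, Faria, 602 units, $148,356.88):
Base rate for 08.48 is 29%.
Origin Faria qualifies under the Velos–Faria agreement and 08.48 is covered: preferential rate 22.5% applies instead.
Duty = $148,356.88 × 22.5% = $33,380.30.
Total = $9,652.14 + $114,566.44 + $33,380.30 = $157,598.88.

$157,598.88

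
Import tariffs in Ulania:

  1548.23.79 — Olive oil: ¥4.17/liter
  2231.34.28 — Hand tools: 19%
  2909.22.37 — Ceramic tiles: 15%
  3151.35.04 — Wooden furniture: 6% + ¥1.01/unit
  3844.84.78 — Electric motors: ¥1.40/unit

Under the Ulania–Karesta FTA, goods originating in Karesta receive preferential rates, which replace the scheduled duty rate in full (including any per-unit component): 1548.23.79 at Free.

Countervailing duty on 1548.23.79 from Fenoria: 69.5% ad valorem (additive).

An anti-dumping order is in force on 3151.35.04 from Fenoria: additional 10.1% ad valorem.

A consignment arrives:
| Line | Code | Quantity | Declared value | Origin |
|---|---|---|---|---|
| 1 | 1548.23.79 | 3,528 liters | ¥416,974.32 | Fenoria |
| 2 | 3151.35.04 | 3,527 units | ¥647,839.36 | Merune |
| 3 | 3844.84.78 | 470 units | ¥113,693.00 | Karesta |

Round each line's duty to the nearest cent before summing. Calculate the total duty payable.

Line 1 (1548.23.79, Fenoria, 3,528 liters, ¥416,974.32):
Base rate for 1548.23.79 is ¥4.17/liter.
1548.23.79 has an FTA preferential rate, but origin Fenoria is not Karesta; base rate stands.
Additional duty on 1548.23.79 from Fenoria: +69.5% ad valorem. Applied ad valorem rate = 69.5%.
Duty = ¥416,974.32 × 69.5% + 3,528 × ¥4.17 = ¥304,508.91.
Line 2 (3151.35.04, Merune, 3,527 units, ¥647,839.36):
Base rate for 3151.35.04 is 6% + ¥1.01/unit.
The additional-duty order on 3151.35.04 targets Fenoria, not Merune; it does not apply.
Duty = ¥647,839.36 × 6% + 3,527 × ¥1.01 = ¥42,432.63.
Line 3 (3844.84.78, Karesta, 470 units, ¥113,693.00):
Base rate for 3844.84.78 is ¥1.40/unit.
Origin Karesta is the FTA partner but 3844.84.78 is not on the preference list; base rate stands.
Duty = 470 × ¥1.40 = ¥658.00.
Total = ¥304,508.91 + ¥42,432.63 + ¥658.00 = ¥347,599.54.

¥347,599.54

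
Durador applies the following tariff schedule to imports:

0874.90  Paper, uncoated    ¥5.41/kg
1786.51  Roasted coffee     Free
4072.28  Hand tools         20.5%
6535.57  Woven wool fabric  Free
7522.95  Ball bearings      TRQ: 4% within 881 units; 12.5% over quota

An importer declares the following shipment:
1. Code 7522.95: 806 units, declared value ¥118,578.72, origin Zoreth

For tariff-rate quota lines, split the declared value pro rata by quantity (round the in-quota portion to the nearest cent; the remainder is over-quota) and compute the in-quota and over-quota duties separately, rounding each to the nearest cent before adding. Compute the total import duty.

Line 1 (7522.95, Zoreth, 806 units, ¥118,578.72):
Code 7522.95 is under a tariff-rate quota (threshold 881 units). Quantity 806 units is within the quota, so the in-quota rate 4% applies to the full value.
Duty = ¥118,578.72 × 4% = ¥4,743.15.

¥4,743.15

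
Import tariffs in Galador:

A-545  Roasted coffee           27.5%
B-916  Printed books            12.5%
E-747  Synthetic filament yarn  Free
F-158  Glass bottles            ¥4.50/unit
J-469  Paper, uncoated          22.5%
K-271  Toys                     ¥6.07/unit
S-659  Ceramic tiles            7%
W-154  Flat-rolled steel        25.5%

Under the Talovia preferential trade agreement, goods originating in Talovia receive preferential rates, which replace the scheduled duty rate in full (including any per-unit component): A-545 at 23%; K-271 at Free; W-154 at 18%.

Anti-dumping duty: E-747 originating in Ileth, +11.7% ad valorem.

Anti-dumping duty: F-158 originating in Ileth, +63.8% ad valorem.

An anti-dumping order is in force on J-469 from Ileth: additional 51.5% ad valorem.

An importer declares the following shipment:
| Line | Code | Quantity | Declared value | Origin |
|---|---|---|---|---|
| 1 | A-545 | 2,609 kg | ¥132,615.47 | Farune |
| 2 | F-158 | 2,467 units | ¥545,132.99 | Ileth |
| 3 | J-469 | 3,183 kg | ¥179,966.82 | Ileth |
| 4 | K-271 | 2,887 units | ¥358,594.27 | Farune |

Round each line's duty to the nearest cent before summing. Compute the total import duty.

¥546,065.14

Line 1 (A-545, Farune, 2,609 kg, ¥132,615.47):
Base rate for A-545 is 27.5%.
A-545 has an FTA preferential rate, but origin Farune is not Talovia; base rate stands.
Duty = ¥132,615.47 × 27.5% = ¥36,469.25.
Line 2 (F-158, Ileth, 2,467 units, ¥545,132.99):
Base rate for F-158 is ¥4.50/unit.
Additional duty on F-158 from Ileth: +63.8% ad valorem. Applied ad valorem rate = 63.8%.
Duty = ¥545,132.99 × 63.8% + 2,467 × ¥4.50 = ¥358,896.35.
Line 3 (J-469, Ileth, 3,183 kg, ¥179,966.82):
Base rate for J-469 is 22.5%.
Additional duty on J-469 from Ileth: +51.5%. Applied ad valorem rate: 22.5% + 51.5% = 74%.
Duty = ¥179,966.82 × 74% = ¥133,175.45.
Line 4 (K-271, Farune, 2,887 units, ¥358,594.27):
Base rate for K-271 is ¥6.07/unit.
K-271 has an FTA preferential rate, but origin Farune is not Talovia; base rate stands.
Duty = 2,887 × ¥6.07 = ¥17,524.09.
Total = ¥36,469.25 + ¥358,896.35 + ¥133,175.45 + ¥17,524.09 = ¥546,065.14.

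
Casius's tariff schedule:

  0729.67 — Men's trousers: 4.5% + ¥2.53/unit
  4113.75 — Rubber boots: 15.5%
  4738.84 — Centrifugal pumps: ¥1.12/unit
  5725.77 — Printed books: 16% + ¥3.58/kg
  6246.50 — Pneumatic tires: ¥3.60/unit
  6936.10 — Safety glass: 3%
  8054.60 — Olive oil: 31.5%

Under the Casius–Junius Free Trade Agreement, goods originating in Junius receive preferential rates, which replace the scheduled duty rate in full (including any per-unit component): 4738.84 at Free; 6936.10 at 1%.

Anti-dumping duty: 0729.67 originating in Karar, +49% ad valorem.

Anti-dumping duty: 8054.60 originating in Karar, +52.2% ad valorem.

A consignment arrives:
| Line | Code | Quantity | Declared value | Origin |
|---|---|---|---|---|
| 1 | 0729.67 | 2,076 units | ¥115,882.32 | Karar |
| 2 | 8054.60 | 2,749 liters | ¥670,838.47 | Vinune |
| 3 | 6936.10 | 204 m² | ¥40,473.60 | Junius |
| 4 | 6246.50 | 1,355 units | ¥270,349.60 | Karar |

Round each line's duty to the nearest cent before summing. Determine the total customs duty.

Line 1 (0729.67, Karar, 2,076 units, ¥115,882.32):
Base rate for 0729.67 is 4.5% + ¥2.53/unit.
Additional duty on 0729.67 from Karar: +49%. Applied ad valorem rate: 4.5% + 49% = 53.5%.
Duty = ¥115,882.32 × 53.5% + 2,076 × ¥2.53 = ¥67,249.32.
Line 2 (8054.60, Vinune, 2,749 liters, ¥670,838.47):
Base rate for 8054.60 is 31.5%.
The additional-duty order on 8054.60 targets Karar, not Vinune; it does not apply.
Duty = ¥670,838.47 × 31.5% = ¥211,314.12.
Line 3 (6936.10, Junius, 204 m², ¥40,473.60):
Base rate for 6936.10 is 3%.
Origin Junius qualifies under the Casius–Junius agreement and 6936.10 is covered: preferential rate 1% applies instead.
Duty = ¥40,473.60 × 1% = ¥404.74.
Line 4 (6246.50, Karar, 1,355 units, ¥270,349.60):
Base rate for 6246.50 is ¥3.60/unit.
Duty = 1,355 × ¥3.60 = ¥4,878.00.
Total = ¥67,249.32 + ¥211,314.12 + ¥404.74 + ¥4,878.00 = ¥283,846.18.

¥283,846.18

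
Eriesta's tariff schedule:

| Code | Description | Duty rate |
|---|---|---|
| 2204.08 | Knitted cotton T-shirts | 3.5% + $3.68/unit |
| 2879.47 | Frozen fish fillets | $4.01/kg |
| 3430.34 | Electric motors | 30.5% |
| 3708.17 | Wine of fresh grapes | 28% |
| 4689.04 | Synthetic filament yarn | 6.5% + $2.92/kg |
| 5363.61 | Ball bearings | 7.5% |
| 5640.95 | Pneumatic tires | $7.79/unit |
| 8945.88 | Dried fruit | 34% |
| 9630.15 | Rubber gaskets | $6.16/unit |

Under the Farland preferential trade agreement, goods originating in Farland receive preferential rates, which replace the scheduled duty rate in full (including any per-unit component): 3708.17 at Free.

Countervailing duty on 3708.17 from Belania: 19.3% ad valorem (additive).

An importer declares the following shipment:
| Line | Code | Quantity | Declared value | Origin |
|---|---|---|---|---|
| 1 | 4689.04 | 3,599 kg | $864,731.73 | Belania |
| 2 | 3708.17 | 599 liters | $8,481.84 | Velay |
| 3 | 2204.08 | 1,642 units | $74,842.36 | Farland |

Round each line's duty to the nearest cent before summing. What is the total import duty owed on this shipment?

Line 1 (4689.04, Belania, 3,599 kg, $864,731.73):
Base rate for 4689.04 is 6.5% + $2.92/kg.
Duty = $864,731.73 × 6.5% + 3,599 × $2.92 = $66,716.64.
Line 2 (3708.17, Velay, 599 liters, $8,481.84):
Base rate for 3708.17 is 28%.
3708.17 has an FTA preferential rate, but origin Velay is not Farland; base rate stands.
The additional-duty order on 3708.17 targets Belania, not Velay; it does not apply.
Duty = $8,481.84 × 28% = $2,374.92.
Line 3 (2204.08, Farland, 1,642 units, $74,842.36):
Base rate for 2204.08 is 3.5% + $3.68/unit.
Origin Farland is the FTA partner but 2204.08 is not on the preference list; base rate stands.
Duty = $74,842.36 × 3.5% + 1,642 × $3.68 = $8,662.04.
Total = $66,716.64 + $2,374.92 + $8,662.04 = $77,753.60.

$77,753.60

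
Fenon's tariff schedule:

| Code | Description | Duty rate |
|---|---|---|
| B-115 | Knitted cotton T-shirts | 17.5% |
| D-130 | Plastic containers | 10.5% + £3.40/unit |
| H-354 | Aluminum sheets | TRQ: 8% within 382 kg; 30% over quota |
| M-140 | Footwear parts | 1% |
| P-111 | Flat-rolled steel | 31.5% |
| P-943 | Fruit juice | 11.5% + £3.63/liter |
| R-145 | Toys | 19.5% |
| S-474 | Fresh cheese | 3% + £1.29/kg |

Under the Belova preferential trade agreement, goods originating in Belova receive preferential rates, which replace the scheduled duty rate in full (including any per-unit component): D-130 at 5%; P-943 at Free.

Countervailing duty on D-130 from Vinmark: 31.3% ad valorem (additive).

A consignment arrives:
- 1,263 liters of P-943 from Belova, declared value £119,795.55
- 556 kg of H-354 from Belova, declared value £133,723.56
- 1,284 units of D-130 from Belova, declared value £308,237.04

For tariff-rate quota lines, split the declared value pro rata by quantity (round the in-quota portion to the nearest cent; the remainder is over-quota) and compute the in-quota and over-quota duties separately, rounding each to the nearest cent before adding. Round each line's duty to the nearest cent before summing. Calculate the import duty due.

£35,316.46

Line 1 (P-943, Belova, 1,263 liters, £119,795.55):
Base rate for P-943 is 11.5% + £3.63/liter.
Origin Belova qualifies under the Fenon–Belova agreement and P-943 is covered: preferential rate Free applies instead.
Duty = £119,795.55 × 0% = £0.00.
Line 2 (H-354, Belova, 556 kg, £133,723.56):
Code H-354 is under a tariff-rate quota (threshold 382 kg). In-quota: 382 kg at 8%; over-quota: 174 kg at 30%.
Pro-rata value split: in-quota = £133,723.56 × 382/556 = £91,874.82; over-quota = £133,723.56 − £91,874.82 = £41,848.74.
In-quota duty = £91,874.82 × 8% = £7,349.99. Over-quota duty = £41,848.74 × 30% = £12,554.62.
Line duty = £7,349.99 + £12,554.62 = £19,904.61.
Line 3 (D-130, Belova, 1,284 units, £308,237.04):
Base rate for D-130 is 10.5% + £3.40/unit.
Origin Belova qualifies under the Fenon–Belova agreement and D-130 is covered: preferential rate 5% applies instead.
The additional-duty order on D-130 targets Vinmark, not Belova; it does not apply.
Duty = £308,237.04 × 5% = £15,411.85.
Total = £0.00 + £19,904.61 + £15,411.85 = £35,316.46.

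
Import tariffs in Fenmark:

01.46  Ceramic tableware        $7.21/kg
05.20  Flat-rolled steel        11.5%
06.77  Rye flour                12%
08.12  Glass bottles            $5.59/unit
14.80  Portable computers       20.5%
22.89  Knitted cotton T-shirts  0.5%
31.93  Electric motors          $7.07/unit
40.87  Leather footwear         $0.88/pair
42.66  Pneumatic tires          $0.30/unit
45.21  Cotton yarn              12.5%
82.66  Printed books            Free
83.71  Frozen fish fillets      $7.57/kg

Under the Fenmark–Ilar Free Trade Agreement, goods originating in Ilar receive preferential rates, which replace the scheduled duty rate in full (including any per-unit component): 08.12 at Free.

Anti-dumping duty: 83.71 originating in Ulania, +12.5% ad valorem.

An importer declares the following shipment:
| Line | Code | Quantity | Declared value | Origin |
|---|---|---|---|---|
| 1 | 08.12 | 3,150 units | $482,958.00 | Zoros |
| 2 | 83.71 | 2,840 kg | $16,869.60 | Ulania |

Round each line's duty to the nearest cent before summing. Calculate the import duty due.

$41,216.00

Line 1 (08.12, Zoros, 3,150 units, $482,958.00):
Base rate for 08.12 is $5.59/unit.
08.12 has an FTA preferential rate, but origin Zoros is not Ilar; base rate stands.
Duty = 3,150 × $5.59 = $17,608.50.
Line 2 (83.71, Ulania, 2,840 kg, $16,869.60):
Base rate for 83.71 is $7.57/kg.
Additional duty on 83.71 from Ulania: +12.5% ad valorem. Applied ad valorem rate = 12.5%.
Duty = $16,869.60 × 12.5% + 2,840 × $7.57 = $23,607.50.
Total = $17,608.50 + $23,607.50 = $41,216.00.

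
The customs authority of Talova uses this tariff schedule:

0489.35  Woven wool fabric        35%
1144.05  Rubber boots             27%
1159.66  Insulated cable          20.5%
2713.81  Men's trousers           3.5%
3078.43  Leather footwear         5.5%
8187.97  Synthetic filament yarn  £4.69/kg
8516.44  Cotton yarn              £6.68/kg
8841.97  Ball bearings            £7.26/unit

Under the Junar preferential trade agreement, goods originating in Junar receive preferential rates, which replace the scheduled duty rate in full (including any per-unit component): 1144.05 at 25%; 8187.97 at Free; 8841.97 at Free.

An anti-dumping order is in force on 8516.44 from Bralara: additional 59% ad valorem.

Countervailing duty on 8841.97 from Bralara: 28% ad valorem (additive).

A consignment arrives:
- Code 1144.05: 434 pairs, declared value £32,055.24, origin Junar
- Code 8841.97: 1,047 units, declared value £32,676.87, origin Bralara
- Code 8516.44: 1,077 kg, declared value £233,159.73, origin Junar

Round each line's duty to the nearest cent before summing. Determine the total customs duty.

£31,958.91

Line 1 (1144.05, Junar, 434 pairs, £32,055.24):
Base rate for 1144.05 is 27%.
Origin Junar qualifies under the Talova–Junar agreement and 1144.05 is covered: preferential rate 25% applies instead.
Duty = £32,055.24 × 25% = £8,013.81.
Line 2 (8841.97, Bralara, 1,047 units, £32,676.87):
Base rate for 8841.97 is £7.26/unit.
8841.97 has an FTA preferential rate, but origin Bralara is not Junar; base rate stands.
Additional duty on 8841.97 from Bralara: +28% ad valorem. Applied ad valorem rate = 28%.
Duty = £32,676.87 × 28% + 1,047 × £7.26 = £16,750.74.
Line 3 (8516.44, Junar, 1,077 kg, £233,159.73):
Base rate for 8516.44 is £6.68/kg.
Origin Junar is the FTA partner but 8516.44 is not on the preference list; base rate stands.
The additional-duty order on 8516.44 targets Bralara, not Junar; it does not apply.
Duty = 1,077 × £6.68 = £7,194.36.
Total = £8,013.81 + £16,750.74 + £7,194.36 = £31,958.91.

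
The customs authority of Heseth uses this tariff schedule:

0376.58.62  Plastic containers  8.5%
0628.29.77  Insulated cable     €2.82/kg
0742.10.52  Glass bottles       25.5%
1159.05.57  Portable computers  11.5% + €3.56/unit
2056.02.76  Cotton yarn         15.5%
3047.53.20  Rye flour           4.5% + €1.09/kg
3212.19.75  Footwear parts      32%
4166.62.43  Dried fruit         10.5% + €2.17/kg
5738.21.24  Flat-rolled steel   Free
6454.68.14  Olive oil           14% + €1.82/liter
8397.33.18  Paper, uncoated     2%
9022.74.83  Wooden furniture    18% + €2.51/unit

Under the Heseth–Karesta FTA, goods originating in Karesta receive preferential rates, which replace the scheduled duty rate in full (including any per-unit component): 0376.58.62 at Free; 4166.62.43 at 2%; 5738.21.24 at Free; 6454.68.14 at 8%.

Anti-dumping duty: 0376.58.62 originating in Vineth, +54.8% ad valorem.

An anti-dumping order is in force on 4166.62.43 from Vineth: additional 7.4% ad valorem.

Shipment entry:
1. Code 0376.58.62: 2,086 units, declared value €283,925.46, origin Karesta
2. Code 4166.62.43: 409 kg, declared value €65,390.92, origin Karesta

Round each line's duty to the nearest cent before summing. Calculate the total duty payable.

Line 1 (0376.58.62, Karesta, 2,086 units, €283,925.46):
Base rate for 0376.58.62 is 8.5%.
Origin Karesta qualifies under the Heseth–Karesta agreement and 0376.58.62 is covered: preferential rate Free applies instead.
The additional-duty order on 0376.58.62 targets Vineth, not Karesta; it does not apply.
Duty = €283,925.46 × 0% = €0.00.
Line 2 (4166.62.43, Karesta, 409 kg, €65,390.92):
Base rate for 4166.62.43 is 10.5% + €2.17/kg.
Origin Karesta qualifies under the Heseth–Karesta agreement and 4166.62.43 is covered: preferential rate 2% applies instead.
The additional-duty order on 4166.62.43 targets Vineth, not Karesta; it does not apply.
Duty = €65,390.92 × 2% = €1,307.82.
Total = €0.00 + €1,307.82 = €1,307.82.

€1,307.82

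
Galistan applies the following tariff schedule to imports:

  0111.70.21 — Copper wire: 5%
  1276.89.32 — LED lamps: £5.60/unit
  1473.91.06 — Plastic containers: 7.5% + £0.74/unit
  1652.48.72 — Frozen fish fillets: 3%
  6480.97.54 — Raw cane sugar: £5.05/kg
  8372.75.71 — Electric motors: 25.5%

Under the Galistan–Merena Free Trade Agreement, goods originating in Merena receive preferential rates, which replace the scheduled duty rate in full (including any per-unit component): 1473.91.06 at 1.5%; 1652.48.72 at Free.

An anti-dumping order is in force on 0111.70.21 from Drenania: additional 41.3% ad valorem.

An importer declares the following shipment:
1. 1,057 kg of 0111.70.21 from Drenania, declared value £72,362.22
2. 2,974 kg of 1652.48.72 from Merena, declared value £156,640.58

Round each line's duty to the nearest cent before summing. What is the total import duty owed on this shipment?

Line 1 (0111.70.21, Drenania, 1,057 kg, £72,362.22):
Base rate for 0111.70.21 is 5%.
Additional duty on 0111.70.21 from Drenania: +41.3%. Applied ad valorem rate: 5% + 41.3% = 46.3%.
Duty = £72,362.22 × 46.3% = £33,503.71.
Line 2 (1652.48.72, Merena, 2,974 kg, £156,640.58):
Base rate for 1652.48.72 is 3%.
Origin Merena qualifies under the Galistan–Merena agreement and 1652.48.72 is covered: preferential rate Free applies instead.
Duty = £156,640.58 × 0% = £0.00.
Total = £33,503.71 + £0.00 = £33,503.71.

£33,503.71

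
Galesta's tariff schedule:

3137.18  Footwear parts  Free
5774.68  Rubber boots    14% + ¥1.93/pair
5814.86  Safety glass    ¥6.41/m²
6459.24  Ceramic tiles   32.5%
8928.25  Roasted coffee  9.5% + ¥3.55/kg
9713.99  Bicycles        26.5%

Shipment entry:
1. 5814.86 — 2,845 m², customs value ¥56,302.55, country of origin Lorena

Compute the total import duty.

¥18,236.45

Line 1 (5814.86, Lorena, 2,845 m², ¥56,302.55):
Base rate for 5814.86 is ¥6.41/m².
Duty = 2,845 × ¥6.41 = ¥18,236.45.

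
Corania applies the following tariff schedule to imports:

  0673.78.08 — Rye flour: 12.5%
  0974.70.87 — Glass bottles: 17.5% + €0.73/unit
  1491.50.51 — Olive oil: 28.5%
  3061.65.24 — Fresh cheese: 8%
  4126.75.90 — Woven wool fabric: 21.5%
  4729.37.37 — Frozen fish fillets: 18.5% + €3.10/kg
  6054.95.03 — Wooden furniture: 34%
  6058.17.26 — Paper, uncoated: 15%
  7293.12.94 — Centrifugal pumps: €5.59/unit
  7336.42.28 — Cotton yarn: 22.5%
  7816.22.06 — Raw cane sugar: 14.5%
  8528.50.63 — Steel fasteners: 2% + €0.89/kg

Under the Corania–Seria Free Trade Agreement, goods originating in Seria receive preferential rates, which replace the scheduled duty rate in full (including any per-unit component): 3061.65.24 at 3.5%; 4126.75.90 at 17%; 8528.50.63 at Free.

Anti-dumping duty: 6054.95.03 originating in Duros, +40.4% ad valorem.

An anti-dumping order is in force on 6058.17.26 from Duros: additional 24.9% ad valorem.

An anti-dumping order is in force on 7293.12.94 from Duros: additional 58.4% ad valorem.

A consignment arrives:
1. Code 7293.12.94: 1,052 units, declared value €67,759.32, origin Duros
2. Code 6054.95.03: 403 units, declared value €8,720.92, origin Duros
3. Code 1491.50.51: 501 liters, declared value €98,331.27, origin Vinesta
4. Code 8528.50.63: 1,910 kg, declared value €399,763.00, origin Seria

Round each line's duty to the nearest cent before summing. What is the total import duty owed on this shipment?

Line 1 (7293.12.94, Duros, 1,052 units, €67,759.32):
Base rate for 7293.12.94 is €5.59/unit.
Additional duty on 7293.12.94 from Duros: +58.4% ad valorem. Applied ad valorem rate = 58.4%.
Duty = €67,759.32 × 58.4% + 1,052 × €5.59 = €45,452.12.
Line 2 (6054.95.03, Duros, 403 units, €8,720.92):
Base rate for 6054.95.03 is 34%.
Additional duty on 6054.95.03 from Duros: +40.4%. Applied ad valorem rate: 34% + 40.4% = 74.4%.
Duty = €8,720.92 × 74.4% = €6,488.36.
Line 3 (1491.50.51, Vinesta, 501 liters, €98,331.27):
Base rate for 1491.50.51 is 28.5%.
Duty = €98,331.27 × 28.5% = €28,024.41.
Line 4 (8528.50.63, Seria, 1,910 kg, €399,763.00):
Base rate for 8528.50.63 is 2% + €0.89/kg.
Origin Seria qualifies under the Corania–Seria agreement and 8528.50.63 is covered: preferential rate Free applies instead.
Duty = €399,763.00 × 0% = €0.00.
Total = €45,452.12 + €6,488.36 + €28,024.41 + €0.00 = €79,964.89.

€79,964.89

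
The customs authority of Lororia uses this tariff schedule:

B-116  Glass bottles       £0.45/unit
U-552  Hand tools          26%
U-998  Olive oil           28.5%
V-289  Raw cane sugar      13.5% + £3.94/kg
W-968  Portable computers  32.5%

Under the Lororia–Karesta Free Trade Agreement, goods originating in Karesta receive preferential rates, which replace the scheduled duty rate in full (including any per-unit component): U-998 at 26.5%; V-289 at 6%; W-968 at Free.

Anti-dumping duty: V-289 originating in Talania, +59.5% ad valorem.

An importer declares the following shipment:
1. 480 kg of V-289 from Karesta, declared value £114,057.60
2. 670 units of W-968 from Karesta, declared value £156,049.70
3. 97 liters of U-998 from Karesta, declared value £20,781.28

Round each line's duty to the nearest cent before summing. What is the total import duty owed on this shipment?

£12,350.50

Line 1 (V-289, Karesta, 480 kg, £114,057.60):
Base rate for V-289 is 13.5% + £3.94/kg.
Origin Karesta qualifies under the Lororia–Karesta agreement and V-289 is covered: preferential rate 6% applies instead.
The additional-duty order on V-289 targets Talania, not Karesta; it does not apply.
Duty = £114,057.60 × 6% = £6,843.46.
Line 2 (W-968, Karesta, 670 units, £156,049.70):
Base rate for W-968 is 32.5%.
Origin Karesta qualifies under the Lororia–Karesta agreement and W-968 is covered: preferential rate Free applies instead.
Duty = £156,049.70 × 0% = £0.00.
Line 3 (U-998, Karesta, 97 liters, £20,781.28):
Base rate for U-998 is 28.5%.
Origin Karesta qualifies under the Lororia–Karesta agreement and U-998 is covered: preferential rate 26.5% applies instead.
Duty = £20,781.28 × 26.5% = £5,507.04.
Total = £6,843.46 + £0.00 + £5,507.04 = £12,350.50.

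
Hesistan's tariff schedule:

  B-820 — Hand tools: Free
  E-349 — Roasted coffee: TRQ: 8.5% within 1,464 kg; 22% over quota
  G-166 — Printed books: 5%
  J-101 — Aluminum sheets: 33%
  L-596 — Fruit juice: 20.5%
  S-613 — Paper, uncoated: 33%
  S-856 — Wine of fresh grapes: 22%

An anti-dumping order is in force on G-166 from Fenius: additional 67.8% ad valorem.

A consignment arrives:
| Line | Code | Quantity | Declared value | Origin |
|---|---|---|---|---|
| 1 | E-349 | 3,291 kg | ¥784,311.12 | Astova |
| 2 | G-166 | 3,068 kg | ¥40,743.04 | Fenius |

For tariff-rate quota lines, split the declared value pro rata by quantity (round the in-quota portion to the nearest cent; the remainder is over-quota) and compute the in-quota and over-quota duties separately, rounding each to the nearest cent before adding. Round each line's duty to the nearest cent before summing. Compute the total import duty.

Line 1 (E-349, Astova, 3,291 kg, ¥784,311.12):
Code E-349 is under a tariff-rate quota (threshold 1,464 kg). In-quota: 1,464 kg at 8.5%; over-quota: 1,827 kg at 22%.
Pro-rata value split: in-quota = ¥784,311.12 × 1,464/3,291 = ¥348,900.48; over-quota = ¥784,311.12 − ¥348,900.48 = ¥435,410.64.
In-quota duty = ¥348,900.48 × 8.5% = ¥29,656.54. Over-quota duty = ¥435,410.64 × 22% = ¥95,790.34.
Line duty = ¥29,656.54 + ¥95,790.34 = ¥125,446.88.
Line 2 (G-166, Fenius, 3,068 kg, ¥40,743.04):
Base rate for G-166 is 5%.
Additional duty on G-166 from Fenius: +67.8%. Applied ad valorem rate: 5% + 67.8% = 72.8%.
Duty = ¥40,743.04 × 72.8% = ¥29,660.93.
Total = ¥125,446.88 + ¥29,660.93 = ¥155,107.81.

¥155,107.81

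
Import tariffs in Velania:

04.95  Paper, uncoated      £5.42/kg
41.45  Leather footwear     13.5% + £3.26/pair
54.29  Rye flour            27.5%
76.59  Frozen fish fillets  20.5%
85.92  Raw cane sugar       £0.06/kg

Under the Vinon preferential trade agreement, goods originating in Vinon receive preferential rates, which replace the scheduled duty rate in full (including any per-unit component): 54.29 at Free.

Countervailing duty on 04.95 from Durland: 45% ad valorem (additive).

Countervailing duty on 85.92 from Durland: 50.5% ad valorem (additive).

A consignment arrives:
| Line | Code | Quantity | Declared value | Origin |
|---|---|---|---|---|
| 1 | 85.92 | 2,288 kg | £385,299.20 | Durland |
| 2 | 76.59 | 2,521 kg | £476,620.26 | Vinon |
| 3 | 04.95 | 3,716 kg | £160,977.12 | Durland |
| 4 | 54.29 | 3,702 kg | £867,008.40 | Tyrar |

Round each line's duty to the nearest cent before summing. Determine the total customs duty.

£623,428.26

Line 1 (85.92, Durland, 2,288 kg, £385,299.20):
Base rate for 85.92 is £0.06/kg.
Additional duty on 85.92 from Durland: +50.5% ad valorem. Applied ad valorem rate = 50.5%.
Duty = £385,299.20 × 50.5% + 2,288 × £0.06 = £194,713.38.
Line 2 (76.59, Vinon, 2,521 kg, £476,620.26):
Base rate for 76.59 is 20.5%.
Origin Vinon is the FTA partner but 76.59 is not on the preference list; base rate stands.
Duty = £476,620.26 × 20.5% = £97,707.15.
Line 3 (04.95, Durland, 3,716 kg, £160,977.12):
Base rate for 04.95 is £5.42/kg.
Additional duty on 04.95 from Durland: +45% ad valorem. Applied ad valorem rate = 45%.
Duty = £160,977.12 × 45% + 3,716 × £5.42 = £92,580.42.
Line 4 (54.29, Tyrar, 3,702 kg, £867,008.40):
Base rate for 54.29 is 27.5%.
54.29 has an FTA preferential rate, but origin Tyrar is not Vinon; base rate stands.
Duty = £867,008.40 × 27.5% = £238,427.31.
Total = £194,713.38 + £97,707.15 + £92,580.42 + £238,427.31 = £623,428.26.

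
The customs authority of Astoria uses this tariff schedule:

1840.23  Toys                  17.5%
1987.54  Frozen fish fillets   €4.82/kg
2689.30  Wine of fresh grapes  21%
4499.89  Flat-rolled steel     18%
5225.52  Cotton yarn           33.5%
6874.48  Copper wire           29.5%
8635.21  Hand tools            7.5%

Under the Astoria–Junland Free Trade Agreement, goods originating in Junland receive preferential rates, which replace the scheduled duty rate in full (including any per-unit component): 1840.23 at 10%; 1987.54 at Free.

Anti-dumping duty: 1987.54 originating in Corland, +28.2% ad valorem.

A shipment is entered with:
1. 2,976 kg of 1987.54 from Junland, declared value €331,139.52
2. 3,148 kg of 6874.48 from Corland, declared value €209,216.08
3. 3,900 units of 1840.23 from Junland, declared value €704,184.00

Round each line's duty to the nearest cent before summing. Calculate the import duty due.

€132,137.14

Line 1 (1987.54, Junland, 2,976 kg, €331,139.52):
Base rate for 1987.54 is €4.82/kg.
Origin Junland qualifies under the Astoria–Junland agreement and 1987.54 is covered: preferential rate Free applies instead.
The additional-duty order on 1987.54 targets Corland, not Junland; it does not apply.
Duty = €331,139.52 × 0% = €0.00.
Line 2 (6874.48, Corland, 3,148 kg, €209,216.08):
Base rate for 6874.48 is 29.5%.
Duty = €209,216.08 × 29.5% = €61,718.74.
Line 3 (1840.23, Junland, 3,900 units, €704,184.00):
Base rate for 1840.23 is 17.5%.
Origin Junland qualifies under the Astoria–Junland agreement and 1840.23 is covered: preferential rate 10% applies instead.
Duty = €704,184.00 × 10% = €70,418.40.
Total = €0.00 + €61,718.74 + €70,418.40 = €132,137.14.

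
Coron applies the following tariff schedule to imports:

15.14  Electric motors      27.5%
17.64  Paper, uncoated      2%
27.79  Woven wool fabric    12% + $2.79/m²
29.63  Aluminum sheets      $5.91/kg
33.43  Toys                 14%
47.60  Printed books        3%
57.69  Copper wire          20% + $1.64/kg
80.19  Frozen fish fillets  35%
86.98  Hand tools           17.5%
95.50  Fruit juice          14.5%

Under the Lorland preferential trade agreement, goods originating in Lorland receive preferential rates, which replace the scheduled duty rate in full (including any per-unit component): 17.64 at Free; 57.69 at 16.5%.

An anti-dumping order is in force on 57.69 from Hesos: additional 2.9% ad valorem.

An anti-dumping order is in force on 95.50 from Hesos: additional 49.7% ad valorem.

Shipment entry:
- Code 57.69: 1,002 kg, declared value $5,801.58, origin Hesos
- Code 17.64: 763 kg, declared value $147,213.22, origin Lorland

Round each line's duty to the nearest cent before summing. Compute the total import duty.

Line 1 (57.69, Hesos, 1,002 kg, $5,801.58):
Base rate for 57.69 is 20% + $1.64/kg.
57.69 has an FTA preferential rate, but origin Hesos is not Lorland; base rate stands.
Additional duty on 57.69 from Hesos: +2.9%. Applied ad valorem rate: 20% + 2.9% = 22.9%.
Duty = $5,801.58 × 22.9% + 1,002 × $1.64 = $2,971.84.
Line 2 (17.64, Lorland, 763 kg, $147,213.22):
Base rate for 17.64 is 2%.
Origin Lorland qualifies under the Coron–Lorland agreement and 17.64 is covered: preferential rate Free applies instead.
Duty = $147,213.22 × 0% = $0.00.
Total = $2,971.84 + $0.00 = $2,971.84.

$2,971.84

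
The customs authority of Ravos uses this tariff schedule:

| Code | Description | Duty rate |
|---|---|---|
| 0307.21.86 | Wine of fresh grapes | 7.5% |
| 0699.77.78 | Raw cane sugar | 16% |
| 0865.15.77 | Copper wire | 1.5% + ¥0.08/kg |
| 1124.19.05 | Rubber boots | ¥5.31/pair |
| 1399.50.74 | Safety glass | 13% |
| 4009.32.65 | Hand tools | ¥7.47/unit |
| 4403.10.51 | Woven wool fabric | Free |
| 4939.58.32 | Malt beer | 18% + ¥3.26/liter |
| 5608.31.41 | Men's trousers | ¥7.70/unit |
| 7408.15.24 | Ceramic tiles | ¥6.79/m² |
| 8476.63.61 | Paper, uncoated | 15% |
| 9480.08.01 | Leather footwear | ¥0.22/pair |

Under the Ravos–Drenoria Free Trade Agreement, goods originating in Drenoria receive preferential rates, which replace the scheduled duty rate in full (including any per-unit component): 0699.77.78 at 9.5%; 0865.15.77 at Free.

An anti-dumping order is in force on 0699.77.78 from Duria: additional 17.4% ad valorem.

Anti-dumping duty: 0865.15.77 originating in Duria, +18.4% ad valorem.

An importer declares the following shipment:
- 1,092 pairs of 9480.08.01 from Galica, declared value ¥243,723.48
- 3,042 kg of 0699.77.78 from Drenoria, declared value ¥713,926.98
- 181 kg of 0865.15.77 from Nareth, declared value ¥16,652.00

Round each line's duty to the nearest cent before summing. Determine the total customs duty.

Line 1 (9480.08.01, Galica, 1,092 pairs, ¥243,723.48):
Base rate for 9480.08.01 is ¥0.22/pair.
Duty = 1,092 × ¥0.22 = ¥240.24.
Line 2 (0699.77.78, Drenoria, 3,042 kg, ¥713,926.98):
Base rate for 0699.77.78 is 16%.
Origin Drenoria qualifies under the Ravos–Drenoria agreement and 0699.77.78 is covered: preferential rate 9.5% applies instead.
The additional-duty order on 0699.77.78 targets Duria, not Drenoria; it does not apply.
Duty = ¥713,926.98 × 9.5% = ¥67,823.06.
Line 3 (0865.15.77, Nareth, 181 kg, ¥16,652.00):
Base rate for 0865.15.77 is 1.5% + ¥0.08/kg.
0865.15.77 has an FTA preferential rate, but origin Nareth is not Drenoria; base rate stands.
The additional-duty order on 0865.15.77 targets Duria, not Nareth; it does not apply.
Duty = ¥16,652.00 × 1.5% + 181 × ¥0.08 = ¥264.26.
Total = ¥240.24 + ¥67,823.06 + ¥264.26 = ¥68,327.56.

¥68,327.56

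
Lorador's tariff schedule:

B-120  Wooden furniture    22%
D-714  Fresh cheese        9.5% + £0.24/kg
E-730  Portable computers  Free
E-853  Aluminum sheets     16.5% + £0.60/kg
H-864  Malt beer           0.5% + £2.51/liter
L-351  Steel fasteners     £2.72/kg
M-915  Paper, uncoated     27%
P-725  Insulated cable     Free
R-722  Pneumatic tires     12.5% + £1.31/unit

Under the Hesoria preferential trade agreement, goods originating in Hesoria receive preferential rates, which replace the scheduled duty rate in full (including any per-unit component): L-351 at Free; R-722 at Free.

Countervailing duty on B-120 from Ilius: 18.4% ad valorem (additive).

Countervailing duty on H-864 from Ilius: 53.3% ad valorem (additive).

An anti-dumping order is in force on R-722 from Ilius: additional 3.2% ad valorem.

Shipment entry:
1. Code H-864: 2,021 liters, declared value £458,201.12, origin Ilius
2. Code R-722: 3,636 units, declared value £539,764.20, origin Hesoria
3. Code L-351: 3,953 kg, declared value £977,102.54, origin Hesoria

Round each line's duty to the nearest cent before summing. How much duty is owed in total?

Line 1 (H-864, Ilius, 2,021 liters, £458,201.12):
Base rate for H-864 is 0.5% + £2.51/liter.
Additional duty on H-864 from Ilius: +53.3%. Applied ad valorem rate: 0.5% + 53.3% = 53.8%.
Duty = £458,201.12 × 53.8% + 2,021 × £2.51 = £251,584.91.
Line 2 (R-722, Hesoria, 3,636 units, £539,764.20):
Base rate for R-722 is 12.5% + £1.31/unit.
Origin Hesoria qualifies under the Lorador–Hesoria agreement and R-722 is covered: preferential rate Free applies instead.
The additional-duty order on R-722 targets Ilius, not Hesoria; it does not apply.
Duty = £539,764.20 × 0% = £0.00.
Line 3 (L-351, Hesoria, 3,953 kg, £977,102.54):
Base rate for L-351 is £2.72/kg.
Origin Hesoria qualifies under the Lorador–Hesoria agreement and L-351 is covered: preferential rate Free applies instead.
Duty = £977,102.54 × 0% = £0.00.
Total = £251,584.91 + £0.00 + £0.00 = £251,584.91.

£251,584.91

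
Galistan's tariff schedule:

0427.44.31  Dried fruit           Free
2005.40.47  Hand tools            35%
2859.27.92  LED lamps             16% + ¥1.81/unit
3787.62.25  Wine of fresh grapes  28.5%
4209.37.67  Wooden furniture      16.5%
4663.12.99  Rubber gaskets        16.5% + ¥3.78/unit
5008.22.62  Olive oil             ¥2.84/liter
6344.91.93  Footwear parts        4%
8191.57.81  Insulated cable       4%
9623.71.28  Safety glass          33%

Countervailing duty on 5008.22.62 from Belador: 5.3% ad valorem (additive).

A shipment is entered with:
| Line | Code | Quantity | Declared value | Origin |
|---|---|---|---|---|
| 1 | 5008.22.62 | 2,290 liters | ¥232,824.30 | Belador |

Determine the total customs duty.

Line 1 (5008.22.62, Belador, 2,290 liters, ¥232,824.30):
Base rate for 5008.22.62 is ¥2.84/liter.
Additional duty on 5008.22.62 from Belador: +5.3% ad valorem. Applied ad valorem rate = 5.3%.
Duty = ¥232,824.30 × 5.3% + 2,290 × ¥2.84 = ¥18,843.29.

¥18,843.29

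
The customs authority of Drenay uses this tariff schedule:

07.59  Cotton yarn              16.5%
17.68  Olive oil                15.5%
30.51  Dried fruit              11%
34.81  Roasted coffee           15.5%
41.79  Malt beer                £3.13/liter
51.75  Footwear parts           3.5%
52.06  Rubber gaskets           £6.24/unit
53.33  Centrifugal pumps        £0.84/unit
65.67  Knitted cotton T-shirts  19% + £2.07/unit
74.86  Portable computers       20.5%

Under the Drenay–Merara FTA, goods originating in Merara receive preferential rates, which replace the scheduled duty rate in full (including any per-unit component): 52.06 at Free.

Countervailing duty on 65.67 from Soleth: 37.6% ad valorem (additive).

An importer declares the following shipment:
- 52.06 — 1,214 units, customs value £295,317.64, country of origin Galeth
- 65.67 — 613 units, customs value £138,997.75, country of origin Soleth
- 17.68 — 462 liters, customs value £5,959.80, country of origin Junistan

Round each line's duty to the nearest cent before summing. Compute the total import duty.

Line 1 (52.06, Galeth, 1,214 units, £295,317.64):
Base rate for 52.06 is £6.24/unit.
52.06 has an FTA preferential rate, but origin Galeth is not Merara; base rate stands.
Duty = 1,214 × £6.24 = £7,575.36.
Line 2 (65.67, Soleth, 613 units, £138,997.75):
Base rate for 65.67 is 19% + £2.07/unit.
Additional duty on 65.67 from Soleth: +37.6%. Applied ad valorem rate: 19% + 37.6% = 56.6%.
Duty = £138,997.75 × 56.6% + 613 × £2.07 = £79,941.64.
Line 3 (17.68, Junistan, 462 liters, £5,959.80):
Base rate for 17.68 is 15.5%.
Duty = £5,959.80 × 15.5% = £923.77.
Total = £7,575.36 + £79,941.64 + £923.77 = £88,440.77.

£88,440.77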